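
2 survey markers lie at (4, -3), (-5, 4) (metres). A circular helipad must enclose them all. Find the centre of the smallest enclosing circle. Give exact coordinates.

(-0.5, 0.5)

The smallest circle enclosing two points has them as diameter endpoints.
Centre = midpoint = (-0.5, 0.5); r² = |(4, -3)−(-5, 4)|²/4 = 130/4 = 32.5.
Centre = (-0.5, 0.5).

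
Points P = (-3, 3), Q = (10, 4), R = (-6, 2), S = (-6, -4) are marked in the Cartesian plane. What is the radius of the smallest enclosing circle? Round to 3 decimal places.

A smallest enclosing disk is always determined by at most three of the input points on its boundary.
The farthest pair is Q–S with squared distance 320. The circle on this segment as diameter has centre (2, 0) and r² = 320/4 = 80.
Check P: distance² to centre = 34 ≤ 80, so it lies inside.
All remaining points lie in this disk, and no smaller disk contains both endpoints, so this is the minimum enclosing circle.
r = √80 ≈ 8.944.

8.944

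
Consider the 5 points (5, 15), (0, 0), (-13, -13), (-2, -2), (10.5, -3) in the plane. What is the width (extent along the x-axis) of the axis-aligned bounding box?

23.5

max x = 10.5, min x = -13, so width = 23.5.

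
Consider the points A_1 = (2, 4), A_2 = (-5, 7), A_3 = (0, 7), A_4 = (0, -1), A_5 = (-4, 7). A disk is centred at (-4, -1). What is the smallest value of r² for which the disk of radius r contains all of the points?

The required radius is the distance from (-4, -1) to the farthest point.
Squared distances: 61, 65, 80, 16, 64.
Maximum is 80, attained at A_3.

80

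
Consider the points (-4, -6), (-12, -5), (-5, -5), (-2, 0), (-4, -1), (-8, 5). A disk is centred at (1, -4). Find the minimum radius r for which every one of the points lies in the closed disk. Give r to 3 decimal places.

The required radius is the distance from (1, -4) to the farthest point.
Squared distances: 29, 170, 37, 25, 34, 162.
Maximum is 170, attained at (-12, -5).
r = √170 ≈ 13.038.

13.038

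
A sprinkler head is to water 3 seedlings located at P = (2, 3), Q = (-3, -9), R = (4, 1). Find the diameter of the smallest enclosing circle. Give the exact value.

Side lengths²: PQ² = 169, PR² = 8, QR² = 149.
Since PQ² = 169 ≥ 149 + 8 = 157, the angle opposite PQ is not acute, so the smallest enclosing circle has PQ as diameter.
Centre = midpoint of PQ = (-0.5, -3), r² = 169/4 = 42.25.
Diameter = 2r = 2√(42.25) = 13.

13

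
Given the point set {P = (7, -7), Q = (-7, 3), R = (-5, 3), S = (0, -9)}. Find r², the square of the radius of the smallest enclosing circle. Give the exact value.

By Welzl's lemma the MEC is supported by two points (diametrically opposite) or three points (on a circumcircle).
The farthest pair is P–Q with squared distance 296. The circle on this segment as diameter has centre (0, -2) and r² = 296/4 = 74.
Check R: distance² to centre = 50 ≤ 74, so it lies inside.
All remaining points lie in this disk, and no smaller disk contains both endpoints, so this is the minimum enclosing circle.

74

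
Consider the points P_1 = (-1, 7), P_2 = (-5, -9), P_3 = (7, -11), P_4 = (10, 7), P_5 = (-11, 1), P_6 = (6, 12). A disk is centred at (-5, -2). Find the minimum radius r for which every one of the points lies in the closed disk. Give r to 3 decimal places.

The required radius is the distance from (-5, -2) to the farthest point.
Squared distances: 97, 49, 225, 306, 45, 317.
Maximum is 317, attained at P_6.
r = √317 ≈ 17.804.

17.804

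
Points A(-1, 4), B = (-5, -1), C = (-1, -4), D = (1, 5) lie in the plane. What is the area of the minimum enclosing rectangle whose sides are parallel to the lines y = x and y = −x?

48

In coordinates u = x + y, v = x − y the rectangle is axis-aligned; the map (x,y)→(u,v) scales areas by 2.
u-values: 3, -6, -5, 6; range = 6 − (-6) = 12.
v-values: -5, -4, 3, -4; range = 3 − (-5) = 8.
Area = (12 × 8) / 2 = 48.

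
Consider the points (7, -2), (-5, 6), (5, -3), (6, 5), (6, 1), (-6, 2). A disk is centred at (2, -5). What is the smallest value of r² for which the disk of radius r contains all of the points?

The required radius is the distance from (2, -5) to the farthest point.
Squared distances: 34, 170, 13, 116, 52, 113.
Maximum is 170, attained at (-5, 6).

170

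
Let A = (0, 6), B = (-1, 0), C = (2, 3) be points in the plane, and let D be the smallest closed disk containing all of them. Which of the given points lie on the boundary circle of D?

Side lengths²: AB² = 37, AC² = 13, BC² = 18.
Since AB² = 37 ≥ 18 + 13 = 31, the angle opposite AB is not acute, so the smallest enclosing circle has AB as diameter.
Centre = midpoint of AB = (-0.5, 3), r² = 37/4 = 9.25.
The points at distance exactly r from the centre are A, B — 2 points.

A, B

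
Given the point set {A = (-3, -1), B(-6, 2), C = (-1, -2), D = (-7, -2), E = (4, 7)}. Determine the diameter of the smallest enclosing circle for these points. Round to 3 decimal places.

The minimum enclosing circle of a finite set is fixed by two of the points (as a diameter) or three (as a circumcircle).
The farthest pair is D–E with squared distance 202. The circle on this segment as diameter has centre (-1.5, 2.5) and r² = 202/4 = 50.5.
Check A: distance² to centre = 14.5 ≤ 50.5, so it lies inside.
All remaining points lie in this disk, and no smaller disk contains both endpoints, so this is the minimum enclosing circle.
Diameter = 2r = 2√(50.5) ≈ 14.213.

14.213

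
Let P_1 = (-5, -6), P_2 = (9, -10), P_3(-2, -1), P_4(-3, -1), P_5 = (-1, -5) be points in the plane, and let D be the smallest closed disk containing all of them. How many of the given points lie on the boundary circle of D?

The minimum enclosing circle is determined by three boundary points: P_1, P_2, P_4.
Their circumcentre is (33/13, -159/26) with r² = 38425/676.
The farthest remaining point P_3 is at distance² 31613/676 ≤ 38425/676.
The points at distance exactly r from the centre are P_1, P_2, P_4 — 3 points.

3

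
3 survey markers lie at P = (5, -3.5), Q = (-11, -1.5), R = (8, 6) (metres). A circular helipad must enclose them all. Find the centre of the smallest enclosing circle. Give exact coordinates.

(-1.5, 2.25)

Side lengths²: PQ² = 260, PR² = 99.25, QR² = 417.25.
Since QR² = 417.25 ≥ 260 + 99.25 = 359.25, the angle opposite QR is not acute, so the smallest enclosing circle has QR as diameter.
Centre = midpoint of QR = (-1.5, 2.25), r² = 417.25/4 = 104.3125.
Centre = (-1.5, 2.25).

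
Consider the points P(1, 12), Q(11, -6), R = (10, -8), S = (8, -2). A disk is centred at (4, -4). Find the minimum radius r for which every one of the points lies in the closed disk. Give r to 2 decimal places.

16.28

The required radius is the distance from (4, -4) to the farthest point.
Squared distances: 265, 53, 52, 20.
Maximum is 265, attained at P.
r = √265 ≈ 16.28.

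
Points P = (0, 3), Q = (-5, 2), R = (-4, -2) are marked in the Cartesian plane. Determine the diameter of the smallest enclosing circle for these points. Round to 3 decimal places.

6.410

Side lengths²: PQ² = 26, PR² = 41, QR² = 17.
Since PR² = 41 < 26 + 17 = 43, the triangle is acute, so the smallest enclosing circle is the circumcircle.
Circumcentre = (-89/42, 25/42), r² = 9061/882.
Diameter = 2r = 2√(9061/882) ≈ 6.410.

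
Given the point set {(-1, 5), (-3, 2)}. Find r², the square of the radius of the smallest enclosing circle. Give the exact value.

3.25

The smallest circle enclosing two points has them as diameter endpoints.
Centre = midpoint = (-2, 3.5); r² = |(-1, 5)−(-3, 2)|²/4 = 13/4 = 3.25.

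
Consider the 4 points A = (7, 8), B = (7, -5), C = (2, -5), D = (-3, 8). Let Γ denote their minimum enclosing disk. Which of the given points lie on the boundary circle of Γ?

The minimum enclosing circle of a finite set is fixed by two of the points (as a diameter) or three (as a circumcircle).
The farthest pair is B–D with squared distance 269. The circle on this segment as diameter has centre (2, 1.5) and r² = 269/4 = 67.25.
Check A: distance² to centre = 67.25 ≤ 67.25, so it lies inside.
All remaining points lie in this disk, and no smaller disk contains both endpoints, so this is the minimum enclosing circle.
The points at distance exactly r from the centre are A, B, D — 3 points.

A, B, D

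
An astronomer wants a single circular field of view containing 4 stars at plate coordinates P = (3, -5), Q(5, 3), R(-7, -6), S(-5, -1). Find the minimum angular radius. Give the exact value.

The minimum enclosing circle of a finite set is fixed by two of the points (as a diameter) or three (as a circumcircle).
The farthest pair is Q–R with squared distance 225. The circle on this segment as diameter has centre (-1, -1.5) and r² = 225/4 = 56.25.
Check P: distance² to centre = 28.25 ≤ 56.25, so it lies inside.
All remaining points lie in this disk, and no smaller disk contains both endpoints, so this is the minimum enclosing circle.
r = √(56.25) = 7.5.

7.5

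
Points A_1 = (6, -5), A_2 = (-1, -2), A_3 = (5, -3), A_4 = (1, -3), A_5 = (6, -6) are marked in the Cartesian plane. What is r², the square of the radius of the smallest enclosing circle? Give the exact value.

A smallest enclosing disk is always determined by at most three of the input points on its boundary.
The farthest pair is A_2–A_5 with squared distance 65. The circle on this segment as diameter has centre (2.5, -4) and r² = 65/4 = 16.25.
Check A_1: distance² to centre = 13.25 ≤ 16.25, so it lies inside.
All remaining points lie in this disk, and no smaller disk contains both endpoints, so this is the minimum enclosing circle.

16.25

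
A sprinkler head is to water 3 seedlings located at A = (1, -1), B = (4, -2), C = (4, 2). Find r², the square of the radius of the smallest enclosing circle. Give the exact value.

5

Side lengths²: AB² = 10, AC² = 18, BC² = 16.
Since AC² = 18 < 16 + 10 = 26, the triangle is acute, so the smallest enclosing circle is the circumcircle.
Circumcentre = (3, 0), r² = 5.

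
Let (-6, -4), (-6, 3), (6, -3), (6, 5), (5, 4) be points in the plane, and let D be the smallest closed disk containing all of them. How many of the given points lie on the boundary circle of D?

The farthest pair is (-6, -4)–(6, 5) with squared distance 225. The circle on this segment as diameter has centre (0, 0.5) and r² = 225/4 = 56.25.
Check (-6, 3): distance² to centre = 42.25 ≤ 56.25, so it lies inside.
All remaining points lie in this disk, and no smaller disk contains both endpoints, so this is the minimum enclosing circle.
The points at distance exactly r from the centre are (-6, -4), (6, 5) — 2 points.

2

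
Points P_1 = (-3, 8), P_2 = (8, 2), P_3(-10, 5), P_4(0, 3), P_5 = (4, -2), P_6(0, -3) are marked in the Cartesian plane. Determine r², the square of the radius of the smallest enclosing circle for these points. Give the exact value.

A smallest enclosing disk is always determined by at most three of the input points on its boundary.
The farthest pair is P_2–P_3 with squared distance 333. The circle on this segment as diameter has centre (-1, 3.5) and r² = 333/4 = 83.25.
Check P_1: distance² to centre = 24.25 ≤ 83.25, so it lies inside.
All remaining points lie in this disk, and no smaller disk contains both endpoints, so this is the minimum enclosing circle.

83.25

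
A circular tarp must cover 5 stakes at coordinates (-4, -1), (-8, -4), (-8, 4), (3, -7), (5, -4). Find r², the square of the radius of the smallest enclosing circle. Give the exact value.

The minimum enclosing circle is determined by three boundary points: (-8, 4), (3, -7), (5, -4).
Their circumcentre is (-2.3, -1.3) with r² = 60.58.
The farthest remaining point (-8, -4) is at distance² 39.78 ≤ 60.58.

60.58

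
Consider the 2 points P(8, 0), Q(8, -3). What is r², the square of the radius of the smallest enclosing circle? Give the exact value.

The smallest circle enclosing two points has them as diameter endpoints.
Centre = midpoint = (8, -1.5); r² = |PQ|²/4 = 9/4 = 2.25.

2.25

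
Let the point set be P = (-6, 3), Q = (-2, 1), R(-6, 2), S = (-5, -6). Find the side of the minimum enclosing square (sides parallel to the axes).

The bounding box has width 4 and height 9.
An axis-aligned square enclosing the set must have side ≥ max(width, height).
So the minimum side is max(4, 9) = 9.

9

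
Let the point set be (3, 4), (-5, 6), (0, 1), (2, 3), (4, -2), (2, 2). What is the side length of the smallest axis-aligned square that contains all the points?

The bounding box has width 9 and height 8.
An axis-aligned square enclosing the set must have side ≥ max(width, height).
So the minimum side is max(9, 8) = 9.

9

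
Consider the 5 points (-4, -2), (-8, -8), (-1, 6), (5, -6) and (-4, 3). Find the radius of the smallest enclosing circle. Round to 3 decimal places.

The minimum enclosing circle is determined by three boundary points: (-8, -8), (-1, 6), (5, -6).
Their circumcentre is (-2.25, -2.125) with r² = 67.578125.
The farthest remaining point (-4, 3) is at distance² 29.328125 ≤ 67.578125.
r = √(67.578125) ≈ 8.221.

8.221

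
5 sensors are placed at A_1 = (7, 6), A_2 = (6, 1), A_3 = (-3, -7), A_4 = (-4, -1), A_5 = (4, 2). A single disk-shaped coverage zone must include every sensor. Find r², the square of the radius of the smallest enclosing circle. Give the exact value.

The farthest pair is A_1–A_3 with squared distance 269. The circle on this segment as diameter has centre (2, -0.5) and r² = 269/4 = 67.25.
Check A_2: distance² to centre = 18.25 ≤ 67.25, so it lies inside.
All remaining points lie in this disk, and no smaller disk contains both endpoints, so this is the minimum enclosing circle.

67.25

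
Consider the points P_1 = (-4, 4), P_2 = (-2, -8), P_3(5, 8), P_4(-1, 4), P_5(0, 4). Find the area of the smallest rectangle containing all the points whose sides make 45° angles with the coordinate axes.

161

In coordinates u = x + y, v = x − y the rectangle is axis-aligned; the map (x,y)→(u,v) scales areas by 2.
u-values: 0, -10, 13, 3, 4; range = 13 − (-10) = 23.
v-values: -8, 6, -3, -5, -4; range = 6 − (-8) = 14.
Area = (23 × 14) / 2 = 161.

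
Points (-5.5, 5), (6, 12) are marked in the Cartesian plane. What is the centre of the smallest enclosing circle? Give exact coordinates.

(0.25, 8.5)

The smallest circle enclosing two points has them as diameter endpoints.
Centre = midpoint = (0.25, 8.5); r² = |(-5.5, 5)−(6, 12)|²/4 = 181.25/4 = 45.3125.
Centre = (0.25, 8.5).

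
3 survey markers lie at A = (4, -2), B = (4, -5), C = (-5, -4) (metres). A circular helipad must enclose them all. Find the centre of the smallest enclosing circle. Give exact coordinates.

Side lengths²: AB² = 9, AC² = 85, BC² = 82.
Since AC² = 85 < 82 + 9 = 91, the triangle is acute, so the smallest enclosing circle is the circumcircle.
Circumcentre = (-7/18, -3.5), r² = 3485/162.
Centre = (-7/18, -3.5).

(-7/18, -3.5)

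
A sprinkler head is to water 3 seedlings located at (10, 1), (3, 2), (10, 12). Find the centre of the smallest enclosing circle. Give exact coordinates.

(101/14, 6.5)

Call the three points A, B, C in the order given.
Side lengths²: AB² = 50, AC² = 121, BC² = 149.
Since BC² = 149 < 121 + 50 = 171, the triangle is acute, so the smallest enclosing circle is the circumcircle.
Circumcentre = (101/14, 6.5), r² = 3725/98.
Centre = (101/14, 6.5).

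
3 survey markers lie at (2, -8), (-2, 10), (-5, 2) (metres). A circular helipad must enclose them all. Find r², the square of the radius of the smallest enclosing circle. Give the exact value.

Call the three points A, B, C in the order given.
Side lengths²: AB² = 340, AC² = 149, BC² = 73.
Since AB² = 340 ≥ 149 + 73 = 222, the angle opposite AB is not acute, so the smallest enclosing circle has AB as diameter.
Centre = midpoint of AB = (0, 1), r² = 340/4 = 85.

85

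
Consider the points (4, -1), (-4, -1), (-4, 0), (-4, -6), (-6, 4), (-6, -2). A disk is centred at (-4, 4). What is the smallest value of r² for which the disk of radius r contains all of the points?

The required radius is the distance from (-4, 4) to the farthest point.
Squared distances: 89, 25, 16, 100, 4, 40.
Maximum is 100, attained at (-4, -6).

100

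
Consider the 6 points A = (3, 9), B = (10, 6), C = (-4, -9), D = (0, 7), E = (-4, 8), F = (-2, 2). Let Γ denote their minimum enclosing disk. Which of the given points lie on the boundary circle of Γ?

A smallest enclosing disk is always determined by at most three of the input points on its boundary.
The minimum enclosing circle is determined by three boundary points: B, C, E.
Their circumcentre is (27/14, -0.5) with r² = 10525/98.
The farthest remaining point A is at distance² 8957/98 ≤ 10525/98.
The points at distance exactly r from the centre are B, C, E — 3 points.

B, C, E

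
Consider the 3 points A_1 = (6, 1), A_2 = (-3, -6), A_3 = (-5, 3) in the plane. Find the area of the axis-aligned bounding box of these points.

99

x ranges over [-5, 6], width 11.
y ranges over [-6, 3], height 9.
Area = 11 × 9 = 99.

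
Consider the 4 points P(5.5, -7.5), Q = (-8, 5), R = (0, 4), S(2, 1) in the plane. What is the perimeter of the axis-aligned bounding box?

52

Width = max x − min x = 5.5 − (-8) = 13.5.
Height = max y − min y = 5 − (-7.5) = 12.5.
Perimeter = 2(13.5 + 12.5) = 52.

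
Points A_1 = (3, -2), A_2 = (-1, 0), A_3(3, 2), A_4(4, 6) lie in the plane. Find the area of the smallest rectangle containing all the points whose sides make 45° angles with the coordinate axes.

In coordinates u = x + y, v = x − y the rectangle is axis-aligned; the map (x,y)→(u,v) scales areas by 2.
u-values: 1, -1, 5, 10; range = 10 − (-1) = 11.
v-values: 5, -1, 1, -2; range = 5 − (-2) = 7.
Area = (11 × 7) / 2 = 38.5.

38.5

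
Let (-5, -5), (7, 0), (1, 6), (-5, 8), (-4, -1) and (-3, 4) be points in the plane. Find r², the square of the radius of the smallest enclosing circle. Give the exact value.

2197/36

By Welzl's lemma the MEC is supported by two points (diametrically opposite) or three points (on a circumcircle).
The minimum enclosing circle is determined by three boundary points: (-5, -5), (7, 0), (-5, 8).
Their circumcentre is (-2/3, 1.5) with r² = 2197/36.
The farthest remaining point (1, 6) is at distance² 829/36 ≤ 2197/36.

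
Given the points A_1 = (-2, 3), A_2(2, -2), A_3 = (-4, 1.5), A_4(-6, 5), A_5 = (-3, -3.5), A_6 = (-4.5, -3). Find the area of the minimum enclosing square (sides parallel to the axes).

72.25

The bounding box has width 8 and height 8.5.
An axis-aligned square enclosing the set must have side ≥ max(width, height).
So the minimum side is max(8, 8.5) = 8.5.
Area = 8.5² = 72.25.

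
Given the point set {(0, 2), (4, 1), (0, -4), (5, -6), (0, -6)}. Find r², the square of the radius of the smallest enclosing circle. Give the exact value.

22.25

By Welzl's lemma the MEC is supported by two points (diametrically opposite) or three points (on a circumcircle).
The farthest pair is (0, 2)–(5, -6) with squared distance 89. The circle on this segment as diameter has centre (2.5, -2) and r² = 89/4 = 22.25.
Check (4, 1): distance² to centre = 11.25 ≤ 22.25, so it lies inside.
All remaining points lie in this disk, and no smaller disk contains both endpoints, so this is the minimum enclosing circle.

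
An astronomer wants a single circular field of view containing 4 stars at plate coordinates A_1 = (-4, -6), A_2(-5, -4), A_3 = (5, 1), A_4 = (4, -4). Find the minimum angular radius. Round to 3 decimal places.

5.701

The farthest pair is A_1–A_3 with squared distance 130. The circle on this segment as diameter has centre (0.5, -2.5) and r² = 130/4 = 32.5.
Check A_2: distance² to centre = 32.5 ≤ 32.5, so it lies inside.
All remaining points lie in this disk, and no smaller disk contains both endpoints, so this is the minimum enclosing circle.
r = √(32.5) ≈ 5.701.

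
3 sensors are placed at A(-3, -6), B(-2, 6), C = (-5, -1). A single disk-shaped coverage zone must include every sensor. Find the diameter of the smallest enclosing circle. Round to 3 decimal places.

Side lengths²: AB² = 145, AC² = 29, BC² = 58.
Since AB² = 145 ≥ 58 + 29 = 87, the angle opposite AB is not acute, so the smallest enclosing circle has AB as diameter.
Centre = midpoint of AB = (-2.5, 0), r² = 145/4 = 36.25.
Diameter = 2r = 2√(36.25) ≈ 12.042.

12.042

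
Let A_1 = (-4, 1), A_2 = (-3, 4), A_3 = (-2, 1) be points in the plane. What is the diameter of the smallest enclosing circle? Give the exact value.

Side lengths²: A_1A_2² = 10, A_1A_3² = 4, A_2A_3² = 10.
Since A_2A_3² = 10 < 10 + 4 = 14, the triangle is acute, so the smallest enclosing circle is the circumcircle.
Circumcentre = (-3, 7/3), r² = 25/9.
Diameter = 2r = 2√(25/9) = 10/3.

10/3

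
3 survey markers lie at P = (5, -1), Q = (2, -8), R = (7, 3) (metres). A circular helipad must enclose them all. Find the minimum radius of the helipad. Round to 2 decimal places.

6.04

Side lengths²: PQ² = 58, PR² = 20, QR² = 146.
Since QR² = 146 ≥ 58 + 20 = 78, the angle opposite QR is not acute, so the smallest enclosing circle has QR as diameter.
Centre = midpoint of QR = (4.5, -2.5), r² = 146/4 = 36.5.
r = √(36.5) ≈ 6.04.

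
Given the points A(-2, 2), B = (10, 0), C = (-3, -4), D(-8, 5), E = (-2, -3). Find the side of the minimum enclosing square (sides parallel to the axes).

The bounding box has width 18 and height 9.
An axis-aligned square enclosing the set must have side ≥ max(width, height).
So the minimum side is max(18, 9) = 18.

18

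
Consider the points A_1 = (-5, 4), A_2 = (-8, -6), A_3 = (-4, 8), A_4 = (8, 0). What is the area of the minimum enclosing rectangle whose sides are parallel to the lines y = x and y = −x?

In coordinates u = x + y, v = x − y the rectangle is axis-aligned; the map (x,y)→(u,v) scales areas by 2.
u-values: -1, -14, 4, 8; range = 8 − (-14) = 22.
v-values: -9, -2, -12, 8; range = 8 − (-12) = 20.
Area = (22 × 20) / 2 = 220.

220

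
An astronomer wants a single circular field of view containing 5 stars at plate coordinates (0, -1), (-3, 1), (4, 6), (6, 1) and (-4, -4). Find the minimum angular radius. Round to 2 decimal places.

6.40

The farthest pair is (4, 6)–(-4, -4) with squared distance 164. The circle on this segment as diameter has centre (0, 1) and r² = 164/4 = 41.
Check (0, -1): distance² to centre = 4 ≤ 41, so it lies inside.
All remaining points lie in this disk, and no smaller disk contains both endpoints, so this is the minimum enclosing circle.
r = √41 ≈ 6.40.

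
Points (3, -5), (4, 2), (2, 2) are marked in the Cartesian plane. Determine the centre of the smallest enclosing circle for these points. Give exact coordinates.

Call the three points A, B, C in the order given.
Side lengths²: AB² = 50, AC² = 50, BC² = 4.
Since AC² = 50 < 50 + 4 = 54, the triangle is acute, so the smallest enclosing circle is the circumcircle.
Circumcentre = (3, -10/7), r² = 625/49.
Centre = (3, -10/7).

(3, -10/7)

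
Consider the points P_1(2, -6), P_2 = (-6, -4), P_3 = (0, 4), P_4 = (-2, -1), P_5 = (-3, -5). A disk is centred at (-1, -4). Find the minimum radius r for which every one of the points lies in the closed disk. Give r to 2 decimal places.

The required radius is the distance from (-1, -4) to the farthest point.
Squared distances: 13, 25, 65, 10, 5.
Maximum is 65, attained at P_3.
r = √65 ≈ 8.06.

8.06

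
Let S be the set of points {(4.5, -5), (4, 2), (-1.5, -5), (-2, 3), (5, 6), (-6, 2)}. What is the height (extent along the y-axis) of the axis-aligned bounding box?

11

max y = 6, min y = -5, so height = 11.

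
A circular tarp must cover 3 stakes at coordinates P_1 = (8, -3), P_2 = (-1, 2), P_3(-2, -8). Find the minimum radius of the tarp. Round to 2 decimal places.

6.09

Side lengths²: P_1P_2² = 106, P_1P_3² = 125, P_2P_3² = 101.
Since P_1P_3² = 125 < 106 + 101 = 207, the triangle is acute, so the smallest enclosing circle is the circumcircle.
Circumcentre = (73/38, -127/38), r² = 26765/722.
r = √(26765/722) ≈ 6.09.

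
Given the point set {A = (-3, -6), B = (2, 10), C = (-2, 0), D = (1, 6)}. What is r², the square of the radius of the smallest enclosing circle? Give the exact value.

70.25

The minimum enclosing circle of a finite set is fixed by two of the points (as a diameter) or three (as a circumcircle).
The farthest pair is A–B with squared distance 281. The circle on this segment as diameter has centre (-0.5, 2) and r² = 281/4 = 70.25.
Check C: distance² to centre = 6.25 ≤ 70.25, so it lies inside.
All remaining points lie in this disk, and no smaller disk contains both endpoints, so this is the minimum enclosing circle.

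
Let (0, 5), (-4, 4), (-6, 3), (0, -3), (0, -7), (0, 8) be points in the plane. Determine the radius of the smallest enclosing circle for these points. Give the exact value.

7.5

The minimum enclosing circle of a finite set is fixed by two of the points (as a diameter) or three (as a circumcircle).
The farthest pair is (0, -7)–(0, 8) with squared distance 225. The circle on this segment as diameter has centre (0, 0.5) and r² = 225/4 = 56.25.
Check (0, 5): distance² to centre = 20.25 ≤ 56.25, so it lies inside.
All remaining points lie in this disk, and no smaller disk contains both endpoints, so this is the minimum enclosing circle.
r = √(56.25) = 7.5.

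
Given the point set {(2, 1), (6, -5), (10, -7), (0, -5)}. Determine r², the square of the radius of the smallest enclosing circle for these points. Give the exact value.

32.5

The minimum enclosing circle of a finite set is fixed by two of the points (as a diameter) or three (as a circumcircle).
The minimum enclosing circle is determined by three boundary points: (2, 1), (10, -7), (0, -5).
Their circumcentre is (5.5, -3.5) with r² = 32.5.
The farthest remaining point (6, -5) is at distance² 2.5 ≤ 32.5.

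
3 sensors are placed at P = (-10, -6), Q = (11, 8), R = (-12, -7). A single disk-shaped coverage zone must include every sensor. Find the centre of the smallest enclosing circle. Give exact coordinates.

Side lengths²: PQ² = 637, PR² = 5, QR² = 754.
Since QR² = 754 ≥ 637 + 5 = 642, the angle opposite QR is not acute, so the smallest enclosing circle has QR as diameter.
Centre = midpoint of QR = (-0.5, 0.5), r² = 754/4 = 188.5.
Centre = (-0.5, 0.5).

(-0.5, 0.5)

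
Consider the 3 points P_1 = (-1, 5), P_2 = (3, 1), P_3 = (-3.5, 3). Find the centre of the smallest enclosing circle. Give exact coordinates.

(-0.25, 2)

Side lengths²: P_1P_2² = 32, P_1P_3² = 10.25, P_2P_3² = 46.25.
Since P_2P_3² = 46.25 ≥ 32 + 10.25 = 42.25, the angle opposite P_2P_3 is not acute, so the smallest enclosing circle has P_2P_3 as diameter.
Centre = midpoint of P_2P_3 = (-0.25, 2), r² = 46.25/4 = 11.5625.
Centre = (-0.25, 2).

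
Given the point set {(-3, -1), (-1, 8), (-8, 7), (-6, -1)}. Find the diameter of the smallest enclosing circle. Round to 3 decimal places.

A smallest enclosing disk is always determined by at most three of the input points on its boundary.
The minimum enclosing circle is determined by three boundary points: (-1, 8), (-8, 7), (-6, -1).
Their circumcentre is (-115/29, 109/29) with r² = 22525/841.
The farthest remaining point (-3, -1) is at distance² 19828/841 ≤ 22525/841.
Diameter = 2r = 2√(22525/841) ≈ 10.351.

10.351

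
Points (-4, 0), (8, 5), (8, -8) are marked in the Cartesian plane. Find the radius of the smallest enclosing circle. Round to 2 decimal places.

7.81

Call the three points A, B, C in the order given.
Side lengths²: AB² = 169, AC² = 208, BC² = 169.
Since AC² = 208 < 169 + 169 = 338, the triangle is acute, so the smallest enclosing circle is the circumcircle.
Circumcentre = (11/3, -1.5), r² = 2197/36.
r = √(2197/36) ≈ 7.81.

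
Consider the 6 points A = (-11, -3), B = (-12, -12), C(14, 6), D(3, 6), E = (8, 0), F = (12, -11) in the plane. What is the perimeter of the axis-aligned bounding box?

Width = max x − min x = 14 − (-12) = 26.
Height = max y − min y = 6 − (-12) = 18.
Perimeter = 2(26 + 18) = 88.

88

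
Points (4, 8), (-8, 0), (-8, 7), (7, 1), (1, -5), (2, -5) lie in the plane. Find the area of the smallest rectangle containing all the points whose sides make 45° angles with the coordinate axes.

In coordinates u = x + y, v = x − y the rectangle is axis-aligned; the map (x,y)→(u,v) scales areas by 2.
u-values: 12, -8, -1, 8, -4, -3; range = 12 − (-8) = 20.
v-values: -4, -8, -15, 6, 6, 7; range = 7 − (-15) = 22.
Area = (20 × 22) / 2 = 220.

220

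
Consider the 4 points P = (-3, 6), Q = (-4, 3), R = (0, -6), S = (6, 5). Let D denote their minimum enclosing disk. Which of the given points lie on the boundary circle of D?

By Welzl's lemma the MEC is supported by two points (diametrically opposite) or three points (on a circumcircle).
The minimum enclosing circle is determined by three boundary points: P, R, S.
Their circumcentre is (67/70, 43/70) with r² = 109429/2450.
The farthest remaining point Q is at distance² 74149/2450 ≤ 109429/2450.
The points at distance exactly r from the centre are P, R, S — 3 points.

P, R, S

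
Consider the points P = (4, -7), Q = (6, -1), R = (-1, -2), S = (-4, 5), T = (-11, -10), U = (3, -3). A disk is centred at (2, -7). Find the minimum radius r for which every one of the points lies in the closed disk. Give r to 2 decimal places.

The required radius is the distance from (2, -7) to the farthest point.
Squared distances: 4, 52, 34, 180, 178, 17.
Maximum is 180, attained at S.
r = √180 ≈ 13.42.

13.42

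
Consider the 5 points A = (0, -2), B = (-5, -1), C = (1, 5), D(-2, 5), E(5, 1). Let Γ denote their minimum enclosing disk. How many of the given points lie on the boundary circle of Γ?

3

The minimum enclosing circle is determined by three boundary points: B, D, E.
Their circumcentre is (-1/18, 5/18) with r² = 4225/162.
The farthest remaining point C is at distance² 3793/162 ≤ 4225/162.
The points at distance exactly r from the centre are B, D, E — 3 points.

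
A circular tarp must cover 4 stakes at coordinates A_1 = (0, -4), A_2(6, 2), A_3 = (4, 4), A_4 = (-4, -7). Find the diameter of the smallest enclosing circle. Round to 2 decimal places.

13.62

The minimum enclosing circle is determined by three boundary points: A_2, A_3, A_4.
Their circumcentre is (11/38, -65/38) with r² = 33485/722.
The farthest remaining point A_1 is at distance² 3845/722 ≤ 33485/722.
Diameter = 2r = 2√(33485/722) ≈ 13.62.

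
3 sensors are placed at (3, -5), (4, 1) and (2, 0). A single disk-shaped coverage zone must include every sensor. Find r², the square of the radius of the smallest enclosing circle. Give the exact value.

9.25

Call the three points A, B, C in the order given.
Side lengths²: AB² = 37, AC² = 26, BC² = 5.
Since AB² = 37 ≥ 26 + 5 = 31, the angle opposite AB is not acute, so the smallest enclosing circle has AB as diameter.
Centre = midpoint of AB = (3.5, -2), r² = 37/4 = 9.25.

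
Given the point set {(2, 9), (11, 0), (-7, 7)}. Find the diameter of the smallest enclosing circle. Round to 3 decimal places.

19.313

Call the three points A, B, C in the order given.
Side lengths²: AB² = 162, AC² = 85, BC² = 373.
Since BC² = 373 ≥ 162 + 85 = 247, the angle opposite BC is not acute, so the smallest enclosing circle has BC as diameter.
Centre = midpoint of BC = (2, 3.5), r² = 373/4 = 93.25.
Diameter = 2r = 2√(93.25) ≈ 19.313.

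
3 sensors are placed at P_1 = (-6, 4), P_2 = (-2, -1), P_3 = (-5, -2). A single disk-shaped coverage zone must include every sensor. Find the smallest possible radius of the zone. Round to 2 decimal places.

Side lengths²: P_1P_2² = 41, P_1P_3² = 37, P_2P_3² = 10.
Since P_1P_2² = 41 < 37 + 10 = 47, the triangle is acute, so the smallest enclosing circle is the circumcircle.
Circumcentre = (-167/38, 45/38), r² = 7585/722.
r = √(7585/722) ≈ 3.24.

3.24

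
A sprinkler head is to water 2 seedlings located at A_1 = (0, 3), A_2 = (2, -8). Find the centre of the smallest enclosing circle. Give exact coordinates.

The smallest circle enclosing two points has them as diameter endpoints.
Centre = midpoint = (1, -2.5); r² = |A_1A_2|²/4 = 125/4 = 31.25.
Centre = (1, -2.5).

(1, -2.5)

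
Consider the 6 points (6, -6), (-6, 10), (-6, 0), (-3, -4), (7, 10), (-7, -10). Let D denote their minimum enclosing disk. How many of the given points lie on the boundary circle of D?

A smallest enclosing disk is always determined by at most three of the input points on its boundary.
The farthest pair is (7, 10)–(-7, -10) with squared distance 596. The circle on this segment as diameter has centre (0, 0) and r² = 596/4 = 149.
Check (6, -6): distance² to centre = 72 ≤ 149, so it lies inside.
All remaining points lie in this disk, and no smaller disk contains both endpoints, so this is the minimum enclosing circle.
The points at distance exactly r from the centre are (7, 10), (-7, -10) — 2 points.

2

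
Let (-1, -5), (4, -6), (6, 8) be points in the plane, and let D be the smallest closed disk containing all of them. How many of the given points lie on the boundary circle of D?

3

Call the three points A, B, C in the order given.
Side lengths²: AB² = 26, AC² = 218, BC² = 200.
Since AC² = 218 < 200 + 26 = 226, the triangle is acute, so the smallest enclosing circle is the circumcircle.
Circumcentre = (103/36, 47/36), r² = 35425/648.
The points at distance exactly r from the centre are (-1, -5), (4, -6), (6, 8) — 3 points.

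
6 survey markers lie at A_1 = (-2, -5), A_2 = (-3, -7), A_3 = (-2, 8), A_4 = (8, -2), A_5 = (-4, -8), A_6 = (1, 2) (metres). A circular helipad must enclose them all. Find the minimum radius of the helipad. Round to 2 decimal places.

A smallest enclosing disk is always determined by at most three of the input points on its boundary.
The minimum enclosing circle is determined by three boundary points: A_3, A_4, A_5.
Their circumcentre is (-1/3, -1/3) with r² = 650/9.
The farthest remaining point A_2 is at distance² 464/9 ≤ 650/9.
r = √(650/9) ≈ 8.50.

8.50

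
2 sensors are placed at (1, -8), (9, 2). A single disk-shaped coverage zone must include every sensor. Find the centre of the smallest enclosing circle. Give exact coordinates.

(5, -3)

The smallest circle enclosing two points has them as diameter endpoints.
Centre = midpoint = (5, -3); r² = |(1, -8)−(9, 2)|²/4 = 164/4 = 41.
Centre = (5, -3).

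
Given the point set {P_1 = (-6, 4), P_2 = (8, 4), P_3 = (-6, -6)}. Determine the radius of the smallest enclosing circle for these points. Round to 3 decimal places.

8.602

Side lengths²: P_1P_2² = 196, P_1P_3² = 100, P_2P_3² = 296.
Since P_2P_3² = 296 ≥ 196 + 100 = 296, the angle opposite P_2P_3 is not acute, so the smallest enclosing circle has P_2P_3 as diameter.
Centre = midpoint of P_2P_3 = (1, -1), r² = 296/4 = 74.
r = √74 ≈ 8.602.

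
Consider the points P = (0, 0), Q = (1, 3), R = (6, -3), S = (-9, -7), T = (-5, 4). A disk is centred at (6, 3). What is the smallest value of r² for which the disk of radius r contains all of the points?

325

The required radius is the distance from (6, 3) to the farthest point.
Squared distances: 45, 25, 36, 325, 122.
Maximum is 325, attained at S.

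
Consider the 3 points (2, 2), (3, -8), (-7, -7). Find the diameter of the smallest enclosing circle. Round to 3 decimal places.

12.985

Call the three points A, B, C in the order given.
Side lengths²: AB² = 101, AC² = 162, BC² = 101.
Since AC² = 162 < 101 + 101 = 202, the triangle is acute, so the smallest enclosing circle is the circumcircle.
Circumcentre = (-35/22, -75/22), r² = 10201/242.
Diameter = 2r = 2√(10201/242) ≈ 12.985.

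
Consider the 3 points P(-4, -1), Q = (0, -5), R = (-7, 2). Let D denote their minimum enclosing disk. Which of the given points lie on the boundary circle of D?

Q, R

Side lengths²: PQ² = 32, PR² = 18, QR² = 98.
Since QR² = 98 ≥ 32 + 18 = 50, the angle opposite QR is not acute, so the smallest enclosing circle has QR as diameter.
Centre = midpoint of QR = (-3.5, -1.5), r² = 98/4 = 24.5.
The points at distance exactly r from the centre are Q, R — 2 points.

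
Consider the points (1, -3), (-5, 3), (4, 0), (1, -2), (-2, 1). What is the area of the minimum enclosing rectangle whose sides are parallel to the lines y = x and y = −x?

In coordinates u = x + y, v = x − y the rectangle is axis-aligned; the map (x,y)→(u,v) scales areas by 2.
u-values: -2, -2, 4, -1, -1; range = 4 − (-2) = 6.
v-values: 4, -8, 4, 3, -3; range = 4 − (-8) = 12.
Area = (6 × 12) / 2 = 36.

36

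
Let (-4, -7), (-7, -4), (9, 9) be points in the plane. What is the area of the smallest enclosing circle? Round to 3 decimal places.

Call the three points A, B, C in the order given.
Side lengths²: AB² = 18, AC² = 425, BC² = 425.
Since BC² = 425 < 425 + 18 = 443, the triangle is acute, so the smallest enclosing circle is the circumcircle.
Circumcentre = (97/58, 97/58), r² = 180625/1682.
Area = π·r² = π·180625/1682 ≈ 337.366.

337.366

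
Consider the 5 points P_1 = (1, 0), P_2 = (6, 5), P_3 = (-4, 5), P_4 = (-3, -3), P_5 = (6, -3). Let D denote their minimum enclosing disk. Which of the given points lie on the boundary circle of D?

The minimum enclosing circle of a finite set is fixed by two of the points (as a diameter) or three (as a circumcircle).
The farthest pair is P_3–P_5 with squared distance 164. The circle on this segment as diameter has centre (1, 1) and r² = 164/4 = 41.
Check P_1: distance² to centre = 1 ≤ 41, so it lies inside.
All remaining points lie in this disk, and no smaller disk contains both endpoints, so this is the minimum enclosing circle.
The points at distance exactly r from the centre are P_2, P_3, P_5 — 3 points.

P_2, P_3, P_5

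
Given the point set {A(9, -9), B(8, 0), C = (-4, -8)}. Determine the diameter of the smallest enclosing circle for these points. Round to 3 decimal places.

14.679

Side lengths²: AB² = 82, AC² = 170, BC² = 208.
Since BC² = 208 < 170 + 82 = 252, the triangle is acute, so the smallest enclosing circle is the circumcircle.
Circumcentre = (80/29, -149/29), r² = 45305/841.
Diameter = 2r = 2√(45305/841) ≈ 14.679.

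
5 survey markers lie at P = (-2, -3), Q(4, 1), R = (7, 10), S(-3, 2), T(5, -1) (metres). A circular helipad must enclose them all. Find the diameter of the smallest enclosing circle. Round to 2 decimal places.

The farthest pair is P–R with squared distance 250. The circle on this segment as diameter has centre (2.5, 3.5) and r² = 250/4 = 62.5.
Check Q: distance² to centre = 8.5 ≤ 62.5, so it lies inside.
All remaining points lie in this disk, and no smaller disk contains both endpoints, so this is the minimum enclosing circle.
Diameter = 2r = 2√(62.5) ≈ 15.81.

15.81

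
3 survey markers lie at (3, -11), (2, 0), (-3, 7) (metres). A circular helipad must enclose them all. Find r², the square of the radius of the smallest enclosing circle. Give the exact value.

90

Call the three points A, B, C in the order given.
Side lengths²: AB² = 122, AC² = 360, BC² = 74.
Since AC² = 360 ≥ 122 + 74 = 196, the angle opposite AC is not acute, so the smallest enclosing circle has AC as diameter.
Centre = midpoint of AC = (0, -2), r² = 360/4 = 90.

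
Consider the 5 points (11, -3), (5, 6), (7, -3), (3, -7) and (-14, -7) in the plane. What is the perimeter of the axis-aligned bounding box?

76

Width = max x − min x = 11 − (-14) = 25.
Height = max y − min y = 6 − (-7) = 13.
Perimeter = 2(25 + 13) = 76.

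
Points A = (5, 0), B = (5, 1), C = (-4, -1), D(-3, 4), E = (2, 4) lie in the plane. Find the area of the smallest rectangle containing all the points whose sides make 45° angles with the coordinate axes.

66

In coordinates u = x + y, v = x − y the rectangle is axis-aligned; the map (x,y)→(u,v) scales areas by 2.
u-values: 5, 6, -5, 1, 6; range = 6 − (-5) = 11.
v-values: 5, 4, -3, -7, -2; range = 5 − (-7) = 12.
Area = (11 × 12) / 2 = 66.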